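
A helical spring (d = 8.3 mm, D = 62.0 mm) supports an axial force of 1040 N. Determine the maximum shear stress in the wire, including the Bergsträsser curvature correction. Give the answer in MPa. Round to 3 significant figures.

341 MPa

Spring index C = D/d = 62.0/8.3 = 7.4699
K_B = (4C+2)/(4C−3) = 31.880/26.880 = 1.1860
τ₀ = 8FD/(πd³) = 8·1040·62.0/(π·8.3³) = 515840/1796.3 = 287.16 MPa
τ_max = K·τ₀ = 1.1860 × 287.16 = 340.58 MPa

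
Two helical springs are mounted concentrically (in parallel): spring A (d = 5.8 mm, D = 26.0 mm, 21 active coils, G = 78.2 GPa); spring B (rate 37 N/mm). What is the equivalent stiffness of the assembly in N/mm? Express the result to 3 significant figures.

67.0 N/mm

k_A = Gd⁴/(8D³N_a) = (78.2×10³)(5.8⁴)/(8·26.0³·21) = 29.97 N/mm
Parallel: k_eq = 29.97 + 37 = 66.97 N/mm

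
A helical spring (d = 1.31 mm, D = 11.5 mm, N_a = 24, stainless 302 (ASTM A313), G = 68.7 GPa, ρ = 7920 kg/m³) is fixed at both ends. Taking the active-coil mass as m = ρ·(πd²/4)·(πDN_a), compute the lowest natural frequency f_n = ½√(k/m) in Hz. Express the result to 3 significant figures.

137 Hz

k = Gd⁴/(8D³N_a) = (68.7×10³)(1.31⁴)/(8·11.5³·24) = 0.69286 N/mm = 692.86 N/m
Wire length L = πDN_a = π·11.5·24 = 867.08 mm
m = ρ·(πd²/4)·L = 7920 × 1.3478×10⁻⁶ m² × 0.86708 m = 0.0092559 kg
f_n = ½√(k/m) = 0.5·√(692.86/0.0092559) = 0.5·√(74857) = 136.8 Hz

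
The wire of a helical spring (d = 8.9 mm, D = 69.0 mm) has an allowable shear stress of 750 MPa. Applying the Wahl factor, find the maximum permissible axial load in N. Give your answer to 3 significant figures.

C = D/d = 69.0/8.9 = 7.7528
K_W = (4C−1)/(4C−4) + 0.615/C = 30.011/27.011 + 0.0793 = 1.1904
τ_max = K·8FD/(πd³) → F_max = τ_allow·πd³/(8DK)
F_max = 750·π·8.9³/(8·69.0·1.1904) = 1.661e+06/657.1 = 2527.9 N

2530 N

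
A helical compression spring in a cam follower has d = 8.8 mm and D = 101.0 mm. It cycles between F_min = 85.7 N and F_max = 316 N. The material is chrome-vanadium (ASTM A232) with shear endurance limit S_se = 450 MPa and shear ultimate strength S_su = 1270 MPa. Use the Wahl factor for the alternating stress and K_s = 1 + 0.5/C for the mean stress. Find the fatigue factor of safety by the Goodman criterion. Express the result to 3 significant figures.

C = D/d = 101.0/8.8 = 11.4773; K_W = (4C−1)/(4C−4)+0.615/C = 1.1252; K_s = 1+0.5/C = 1.0436
F_a = (F_max−F_min)/2 = 115.15 N; F_m = (F_max+F_min)/2 = 200.85 N
τ_a = K_W·8F_aD/(πd³) = 1.1252 × 43.459 = 48.898 MPa
τ_m = K_s·8F_mD/(πd³) = 1.0436 × 75.803 = 79.105 MPa
Goodman: 1/n_f = τ_a/S_se + τ_m/S_su = 48.898/450 + 79.105/1270 = 0.10866 + 0.06229 = 0.17095
n_f = 1/0.17095 = 5.85

5.85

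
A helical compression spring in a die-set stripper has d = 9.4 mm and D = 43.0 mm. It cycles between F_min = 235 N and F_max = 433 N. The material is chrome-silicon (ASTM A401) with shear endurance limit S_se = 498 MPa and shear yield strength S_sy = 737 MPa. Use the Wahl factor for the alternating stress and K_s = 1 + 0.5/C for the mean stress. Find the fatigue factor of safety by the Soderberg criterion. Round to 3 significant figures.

C = D/d = 43.0/9.4 = 4.5745; K_W = (4C−1)/(4C−4)+0.615/C = 1.3443; K_s = 1+0.5/C = 1.1093
F_a = (F_max−F_min)/2 = 99 N; F_m = (F_max+F_min)/2 = 334 N
τ_a = K_W·8F_aD/(πd³) = 1.3443 × 13.051 = 17.545 MPa
τ_m = K_s·8F_mD/(πd³) = 1.1093 × 44.032 = 48.845 MPa
Soderberg: 1/n_f = τ_a/S_se + τ_m/S_sy = 17.545/498 + 48.845/737 = 0.03523 + 0.06628 = 0.10151
n_f = 1/0.10151 = 9.852

9.85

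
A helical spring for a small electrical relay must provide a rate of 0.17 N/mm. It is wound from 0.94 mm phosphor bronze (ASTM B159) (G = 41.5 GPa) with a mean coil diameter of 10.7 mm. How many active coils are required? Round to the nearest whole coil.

19

N_a = Gd⁴/(8D³k) = (41.5×10³ × 0.94⁴)/(8 × 10.7³ × 0.17)
    = 32401.1 / 1666.06 = 19.45 → 19 coils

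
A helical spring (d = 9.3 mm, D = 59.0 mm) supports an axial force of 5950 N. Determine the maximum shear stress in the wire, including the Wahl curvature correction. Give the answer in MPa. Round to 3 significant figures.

Spring index C = D/d = 59.0/9.3 = 6.3441
K_W = (4C−1)/(4C−4) + 0.615/C = 24.376/21.376 + 0.0969 = 1.2373
τ₀ = 8FD/(πd³) = 8·5950·59.0/(π·9.3³) = 2.8084e+06/2527 = 1111.4 MPa
τ_max = K·τ₀ = 1.2373 × 1111.4 = 1375.1 MPa

1380 MPa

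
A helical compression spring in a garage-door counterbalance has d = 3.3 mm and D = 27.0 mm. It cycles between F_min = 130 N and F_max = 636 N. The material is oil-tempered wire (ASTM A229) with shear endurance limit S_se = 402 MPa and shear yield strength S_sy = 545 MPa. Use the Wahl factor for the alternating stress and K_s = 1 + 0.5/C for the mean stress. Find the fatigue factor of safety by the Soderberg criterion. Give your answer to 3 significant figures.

C = D/d = 27.0/3.3 = 8.1818; K_W = (4C−1)/(4C−4)+0.615/C = 1.1796; K_s = 1+0.5/C = 1.0611
F_a = (F_max−F_min)/2 = 253 N; F_m = (F_max+F_min)/2 = 383 N
τ_a = K_W·8F_aD/(πd³) = 1.1796 × 484.04 = 570.97 MPa
τ_m = K_s·8F_mD/(πd³) = 1.0611 × 732.76 = 777.54 MPa
Soderberg: 1/n_f = τ_a/S_se + τ_m/S_sy = 570.97/402 + 777.54/545 = 1.42033 + 1.42668 = 2.847
n_f = 1/2.847 = 0.3512

0.351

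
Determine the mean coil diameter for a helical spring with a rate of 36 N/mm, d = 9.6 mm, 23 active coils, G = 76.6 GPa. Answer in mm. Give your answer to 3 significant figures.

46.1 mm

D = (Gd⁴/(8N_a·k))^(1/3) = (76.6×10³·9.6⁴/(8·23·36))^(1/3)
  = (98218.5)^(1/3) = 46.1386 mm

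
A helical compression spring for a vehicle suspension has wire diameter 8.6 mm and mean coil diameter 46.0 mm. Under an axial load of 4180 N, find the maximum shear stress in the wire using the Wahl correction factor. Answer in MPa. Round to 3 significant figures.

Spring index C = D/d = 46.0/8.6 = 5.3488
K_W = (4C−1)/(4C−4) + 0.615/C = 20.395/17.395 + 0.1150 = 1.2874
τ₀ = 8FD/(πd³) = 8·4180·46.0/(π·8.6³) = 1.53824e+06/1998.2 = 769.8 MPa
τ_max = K·τ₀ = 1.2874 × 769.8 = 991.07 MPa

991 MPa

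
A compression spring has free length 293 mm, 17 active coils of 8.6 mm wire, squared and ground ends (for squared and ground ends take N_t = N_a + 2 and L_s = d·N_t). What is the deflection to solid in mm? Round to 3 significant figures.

130 mm

N_t = 19; L_s = 8.6·19 = 163.4 mm
δ_solid = L₀ − L_s = 293 − 163.4 = 129.6 mm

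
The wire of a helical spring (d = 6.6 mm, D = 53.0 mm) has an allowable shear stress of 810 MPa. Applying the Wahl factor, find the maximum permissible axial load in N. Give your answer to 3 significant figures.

1460 N

C = D/d = 53.0/6.6 = 8.0303
K_W = (4C−1)/(4C−4) + 0.615/C = 31.121/28.121 + 0.0766 = 1.1833
τ_max = K·8FD/(πd³) → F_max = τ_allow·πd³/(8DK)
F_max = 810·π·6.6³/(8·53.0·1.1833) = 7.3159e+05/501.7 = 1458.2 N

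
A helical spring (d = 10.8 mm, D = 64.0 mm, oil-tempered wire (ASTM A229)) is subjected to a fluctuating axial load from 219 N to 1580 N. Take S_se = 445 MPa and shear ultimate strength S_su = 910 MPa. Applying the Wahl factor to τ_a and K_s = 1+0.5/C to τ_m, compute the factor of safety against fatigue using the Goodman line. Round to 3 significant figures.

2.58

C = D/d = 64.0/10.8 = 5.9259; K_W = (4C−1)/(4C−4)+0.615/C = 1.2560; K_s = 1+0.5/C = 1.0844
F_a = (F_max−F_min)/2 = 680.5 N; F_m = (F_max+F_min)/2 = 899.5 N
τ_a = K_W·8F_aD/(πd³) = 1.2560 × 88.039 = 110.58 MPa
τ_m = K_s·8F_mD/(πd³) = 1.0844 × 116.37 = 126.19 MPa
Goodman: 1/n_f = τ_a/S_se + τ_m/S_su = 110.58/445 + 126.19/910 = 0.24850 + 0.13867 = 0.38717
n_f = 1/0.38717 = 2.583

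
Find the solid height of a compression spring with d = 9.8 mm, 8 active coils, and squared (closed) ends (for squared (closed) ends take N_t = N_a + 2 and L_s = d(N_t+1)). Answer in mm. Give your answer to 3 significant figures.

squared (closed) ends: N_t = N_a + 2 = 8 + 2 = 10
L_s = d·(N_t+1) = 9.8 × 11 = 107.8 mm

108 mm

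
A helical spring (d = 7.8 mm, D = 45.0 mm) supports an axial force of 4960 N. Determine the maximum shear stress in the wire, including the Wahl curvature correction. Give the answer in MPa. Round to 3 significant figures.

1510 MPa

Spring index C = D/d = 45.0/7.8 = 5.7692
K_W = (4C−1)/(4C−4) + 0.615/C = 22.077/19.077 + 0.1066 = 1.2639
τ₀ = 8FD/(πd³) = 8·4960·45.0/(π·7.8³) = 1.7856e+06/1490.8 = 1197.7 MPa
τ_max = K·τ₀ = 1.2639 × 1197.7 = 1513.7 MPa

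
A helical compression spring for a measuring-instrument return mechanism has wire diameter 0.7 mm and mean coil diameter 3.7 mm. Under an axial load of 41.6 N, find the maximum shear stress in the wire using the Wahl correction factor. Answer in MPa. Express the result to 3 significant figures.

Spring index C = D/d = 3.7/0.7 = 5.2857
K_W = (4C−1)/(4C−4) + 0.615/C = 20.143/17.143 + 0.1164 = 1.2914
τ₀ = 8FD/(πd³) = 8·41.6·3.7/(π·0.7³) = 1231.36/1.0776 = 1142.7 MPa
τ_max = K·τ₀ = 1.2914 × 1142.7 = 1475.7 MPa

1480 MPa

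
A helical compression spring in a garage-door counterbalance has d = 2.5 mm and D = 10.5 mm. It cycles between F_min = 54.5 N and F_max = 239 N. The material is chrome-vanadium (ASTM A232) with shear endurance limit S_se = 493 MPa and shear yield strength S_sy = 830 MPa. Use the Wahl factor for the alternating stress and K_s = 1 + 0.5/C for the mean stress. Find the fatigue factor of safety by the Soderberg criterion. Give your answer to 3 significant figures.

C = D/d = 10.5/2.5 = 4.2000; K_W = (4C−1)/(4C−4)+0.615/C = 1.3808; K_s = 1+0.5/C = 1.1190
F_a = (F_max−F_min)/2 = 92.25 N; F_m = (F_max+F_min)/2 = 146.75 N
τ_a = K_W·8F_aD/(πd³) = 1.3808 × 157.86 = 217.98 MPa
τ_m = K_s·8F_mD/(πd³) = 1.1190 × 251.12 = 281.02 MPa
Soderberg: 1/n_f = τ_a/S_se + τ_m/S_sy = 217.98/493 + 281.02/830 = 0.44214 + 0.33858 = 0.78072
n_f = 1/0.78072 = 1.281

1.28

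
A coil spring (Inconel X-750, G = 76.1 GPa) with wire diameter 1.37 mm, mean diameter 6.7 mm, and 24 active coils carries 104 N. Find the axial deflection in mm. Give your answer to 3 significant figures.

k = Gd⁴/(8D³N_a) = (76.1×10³)(1.37⁴)/(8·6.7³·24) = 4.6424 N/mm
δ = F/k = 104 / 4.6424 = 22.402 mm

22.4 mm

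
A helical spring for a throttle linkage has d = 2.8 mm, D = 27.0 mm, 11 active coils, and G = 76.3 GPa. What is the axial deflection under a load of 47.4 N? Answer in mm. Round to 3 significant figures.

17.5 mm

k = Gd⁴/(8D³N_a) = (76.3×10³)(2.8⁴)/(8·27.0³·11) = 2.7076 N/mm
δ = F/k = 47.4 / 2.7076 = 17.506 mm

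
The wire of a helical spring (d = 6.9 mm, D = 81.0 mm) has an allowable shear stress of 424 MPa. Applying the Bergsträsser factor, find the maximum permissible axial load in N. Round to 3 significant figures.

606 N

C = D/d = 81.0/6.9 = 11.7391
K_B = (4C+2)/(4C−3) = 48.957/43.957 = 1.1137
τ_max = K·8FD/(πd³) → F_max = τ_allow·πd³/(8DK)
F_max = 424·π·6.9³/(8·81.0·1.1137) = 4.3759e+05/721.71 = 606.32 N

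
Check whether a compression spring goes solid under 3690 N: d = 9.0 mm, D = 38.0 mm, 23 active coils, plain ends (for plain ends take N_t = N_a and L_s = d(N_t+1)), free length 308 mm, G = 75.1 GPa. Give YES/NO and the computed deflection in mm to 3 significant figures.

k = Gd⁴/(8D³N_a) = (75.1×10³)(9.0⁴)/(8·38.0³·23) = 48.802 N/mm
N_t = 23; L_s = 9.0·24 = 216 mm; δ_solid = L₀ − L_s = 308 − 216 = 92 mm
δ = F/k = 3690/48.802 = 75.611 mm
δ < δ_solid → spring does not go solid

NO, δ = 75.6 mm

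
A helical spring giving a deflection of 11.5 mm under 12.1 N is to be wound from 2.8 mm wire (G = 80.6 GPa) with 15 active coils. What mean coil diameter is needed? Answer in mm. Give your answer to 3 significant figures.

Required rate k = F/δ = 12.1/11.5 = 1.0522 N/mm
D = (Gd⁴/(8N_a·k))^(1/3) = (80.6×10³·2.8⁴/(8·15·1.0522))^(1/3)
  = (39237.2)^(1/3) = 33.9807 mm

34.0 mm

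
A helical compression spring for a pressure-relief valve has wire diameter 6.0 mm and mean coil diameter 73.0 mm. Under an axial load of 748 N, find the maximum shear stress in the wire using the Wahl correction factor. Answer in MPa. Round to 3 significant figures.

720 MPa

Spring index C = D/d = 73.0/6.0 = 12.1667
K_W = (4C−1)/(4C−4) + 0.615/C = 47.667/44.667 + 0.0505 = 1.1177
τ₀ = 8FD/(πd³) = 8·748·73.0/(π·6.0³) = 436832/678.58 = 643.74 MPa
τ_max = K·τ₀ = 1.1177 × 643.74 = 719.52 MPa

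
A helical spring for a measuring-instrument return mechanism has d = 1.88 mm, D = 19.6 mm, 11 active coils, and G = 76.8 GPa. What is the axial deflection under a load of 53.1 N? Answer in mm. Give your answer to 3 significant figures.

k = Gd⁴/(8D³N_a) = (76.8×10³)(1.88⁴)/(8·19.6³·11) = 1.4479 N/mm
δ = F/k = 53.1 / 1.4479 = 36.674 mm

36.7 mm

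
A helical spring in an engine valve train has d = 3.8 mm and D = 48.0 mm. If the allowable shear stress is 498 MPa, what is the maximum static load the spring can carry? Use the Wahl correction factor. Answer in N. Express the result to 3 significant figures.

201 N

C = D/d = 48.0/3.8 = 12.6316
K_W = (4C−1)/(4C−4) + 0.615/C = 49.526/46.526 + 0.0487 = 1.1132
τ_max = K·8FD/(πd³) → F_max = τ_allow·πd³/(8DK)
F_max = 498·π·3.8³/(8·48.0·1.1132) = 85848/427.46 = 200.83 N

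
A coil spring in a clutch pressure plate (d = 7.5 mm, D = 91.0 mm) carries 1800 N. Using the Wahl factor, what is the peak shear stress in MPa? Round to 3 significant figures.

Spring index C = D/d = 91.0/7.5 = 12.1333
K_W = (4C−1)/(4C−4) + 0.615/C = 47.533/44.533 + 0.0507 = 1.1181
τ₀ = 8FD/(πd³) = 8·1800·91.0/(π·7.5³) = 1.3104e+06/1325.4 = 988.71 MPa
τ_max = K·τ₀ = 1.1181 × 988.71 = 1105.4 MPa

1110 MPa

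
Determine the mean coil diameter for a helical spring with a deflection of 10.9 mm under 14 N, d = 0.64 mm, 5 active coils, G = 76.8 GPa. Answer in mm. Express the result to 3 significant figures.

6.31 mm

Required rate k = F/δ = 14/10.9 = 1.2844 N/mm
D = (Gd⁴/(8N_a·k))^(1/3) = (76.8×10³·0.64⁴/(8·5·1.2844))^(1/3)
  = (250.795)^(1/3) = 6.3063 mm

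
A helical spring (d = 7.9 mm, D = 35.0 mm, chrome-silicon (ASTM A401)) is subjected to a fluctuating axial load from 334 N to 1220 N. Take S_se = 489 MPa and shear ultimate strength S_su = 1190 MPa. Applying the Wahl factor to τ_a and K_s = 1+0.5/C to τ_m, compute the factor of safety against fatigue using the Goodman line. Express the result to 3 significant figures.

C = D/d = 35.0/7.9 = 4.4304; K_W = (4C−1)/(4C−4)+0.615/C = 1.3574; K_s = 1+0.5/C = 1.1129
F_a = (F_max−F_min)/2 = 443 N; F_m = (F_max+F_min)/2 = 777 N
τ_a = K_W·8F_aD/(πd³) = 1.3574 × 80.081 = 108.71 MPa
τ_m = K_s·8F_mD/(πd³) = 1.1129 × 140.46 = 156.31 MPa
Goodman: 1/n_f = τ_a/S_se + τ_m/S_su = 108.71/489 + 156.31/1190 = 0.22230 + 0.13135 = 0.35366
n_f = 1/0.35366 = 2.828

2.83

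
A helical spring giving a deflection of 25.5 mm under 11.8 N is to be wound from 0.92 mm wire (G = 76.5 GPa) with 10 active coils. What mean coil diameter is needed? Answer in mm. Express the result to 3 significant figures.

Required rate k = F/δ = 11.8/25.5 = 0.46275 N/mm
D = (Gd⁴/(8N_a·k))^(1/3) = (76.5×10³·0.92⁴/(8·10·0.46275))^(1/3)
  = (1480.41)^(1/3) = 11.3971 mm

11.4 mm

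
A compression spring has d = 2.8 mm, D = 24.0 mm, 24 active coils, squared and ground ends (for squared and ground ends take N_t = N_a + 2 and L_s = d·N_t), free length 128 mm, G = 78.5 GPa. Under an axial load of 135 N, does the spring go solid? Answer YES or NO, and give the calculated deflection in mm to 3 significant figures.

YES, δ = 74.3 mm

k = Gd⁴/(8D³N_a) = (78.5×10³)(2.8⁴)/(8·24.0³·24) = 1.8179 N/mm
N_t = 26; L_s = 2.8·26 = 72.8 mm; δ_solid = L₀ − L_s = 128 − 72.8 = 55.2 mm
δ = F/k = 135/1.8179 = 74.262 mm
δ ≥ δ_solid → spring goes solid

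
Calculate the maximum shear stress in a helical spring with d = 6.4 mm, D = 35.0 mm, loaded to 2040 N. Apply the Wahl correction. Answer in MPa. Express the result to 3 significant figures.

Spring index C = D/d = 35.0/6.4 = 5.4688
K_W = (4C−1)/(4C−4) + 0.615/C = 20.875/17.875 + 0.1125 = 1.2803
τ₀ = 8FD/(πd³) = 8·2040·35.0/(π·6.4³) = 571200/823.55 = 693.58 MPa
τ_max = K·τ₀ = 1.2803 × 693.58 = 887.99 MPa

888 MPa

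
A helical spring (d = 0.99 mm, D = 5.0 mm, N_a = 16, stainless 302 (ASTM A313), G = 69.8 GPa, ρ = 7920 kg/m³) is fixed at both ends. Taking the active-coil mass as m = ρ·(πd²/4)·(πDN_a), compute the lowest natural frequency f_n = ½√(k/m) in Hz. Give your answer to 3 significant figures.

k = Gd⁴/(8D³N_a) = (69.8×10³)(0.99⁴)/(8·5.0³·16) = 4.1906 N/mm = 4190.6 N/m
Wire length L = πDN_a = π·5.0·16 = 251.33 mm
m = ρ·(πd²/4)·L = 7920 × 0.76977×10⁻⁶ m² × 0.25133 m = 0.0015322 kg
f_n = ½√(k/m) = 0.5·√(4190.6/0.0015322) = 0.5·√(2.735e+06) = 826.89 Hz

827 Hz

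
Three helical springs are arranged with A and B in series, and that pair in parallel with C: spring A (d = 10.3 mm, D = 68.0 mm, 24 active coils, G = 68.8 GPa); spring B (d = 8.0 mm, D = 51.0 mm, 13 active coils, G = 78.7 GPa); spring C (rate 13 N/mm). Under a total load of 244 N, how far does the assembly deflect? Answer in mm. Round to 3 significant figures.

k_A = Gd⁴/(8D³N_a) = (68.8×10³)(10.3⁴)/(8·68.0³·24) = 12.827 N/mm
k_B = Gd⁴/(8D³N_a) = (78.7×10³)(8.0⁴)/(8·51.0³·13) = 23.366 N/mm
Springs A,B series: k_AB = 1/(1/12.827+1/23.366) = 8.2809 N/mm; parallel with C: k_eq = 8.2809+13 = 21.281 N/mm
δ = F/k_eq = 244/21.281 = 11.466 mm

11.5 mm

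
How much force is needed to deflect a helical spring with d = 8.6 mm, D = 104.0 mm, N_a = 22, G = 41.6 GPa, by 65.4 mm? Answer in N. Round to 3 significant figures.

k = Gd⁴/(8D³N_a) = (41.6×10³)(8.6⁴)/(8·104.0³·22) = 1.1494 N/mm
F = k·δ = 1.1494 × 65.4 = 75.171 N

75.2 N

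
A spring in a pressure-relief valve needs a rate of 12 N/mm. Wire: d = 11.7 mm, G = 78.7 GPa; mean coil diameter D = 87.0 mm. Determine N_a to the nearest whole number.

23

N_a = Gd⁴/(8D³k) = (78.7×10³ × 11.7⁴)/(8 × 87.0³ × 12)
    = 1.47475e+09 / 6.32163e+07 = 23.33 → 23 coils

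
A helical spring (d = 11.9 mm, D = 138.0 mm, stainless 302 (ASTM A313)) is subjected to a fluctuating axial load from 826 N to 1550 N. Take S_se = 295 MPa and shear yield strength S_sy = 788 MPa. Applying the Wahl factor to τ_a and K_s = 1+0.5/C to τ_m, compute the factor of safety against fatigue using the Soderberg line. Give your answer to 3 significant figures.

C = D/d = 138.0/11.9 = 11.5966; K_W = (4C−1)/(4C−4)+0.615/C = 1.1238; K_s = 1+0.5/C = 1.0431
F_a = (F_max−F_min)/2 = 362 N; F_m = (F_max+F_min)/2 = 1188 N
τ_a = K_W·8F_aD/(πd³) = 1.1238 × 75.49 = 84.836 MPa
τ_m = K_s·8F_mD/(πd³) = 1.0431 × 247.74 = 258.42 MPa
Soderberg: 1/n_f = τ_a/S_se + τ_m/S_sy = 84.836/295 + 258.42/788 = 0.28758 + 0.32795 = 0.61552
n_f = 1/0.61552 = 1.625

1.62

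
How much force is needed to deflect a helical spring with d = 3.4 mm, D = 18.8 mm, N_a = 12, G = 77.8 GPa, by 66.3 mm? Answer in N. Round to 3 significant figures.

1080 N

k = Gd⁴/(8D³N_a) = (77.8×10³)(3.4⁴)/(8·18.8³·12) = 16.299 N/mm
F = k·δ = 16.299 × 66.3 = 1080.6 N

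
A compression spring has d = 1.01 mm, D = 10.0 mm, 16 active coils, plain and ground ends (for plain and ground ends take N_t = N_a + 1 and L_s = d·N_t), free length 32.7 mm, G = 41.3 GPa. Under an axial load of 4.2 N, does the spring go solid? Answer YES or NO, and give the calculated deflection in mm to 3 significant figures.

NO, δ = 12.5 mm

k = Gd⁴/(8D³N_a) = (41.3×10³)(1.01⁴)/(8·10.0³·16) = 0.33576 N/mm
N_t = 17; L_s = 1.01·17 = 17.17 mm; δ_solid = L₀ − L_s = 32.7 − 17.17 = 15.53 mm
δ = F/k = 4.2/0.33576 = 12.509 mm
δ < δ_solid → spring does not go solid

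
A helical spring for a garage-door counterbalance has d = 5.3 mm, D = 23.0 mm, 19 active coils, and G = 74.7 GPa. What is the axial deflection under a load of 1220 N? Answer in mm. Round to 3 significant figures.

38.3 mm

k = Gd⁴/(8D³N_a) = (74.7×10³)(5.3⁴)/(8·23.0³·19) = 31.871 N/mm
δ = F/k = 1220 / 31.871 = 38.279 mm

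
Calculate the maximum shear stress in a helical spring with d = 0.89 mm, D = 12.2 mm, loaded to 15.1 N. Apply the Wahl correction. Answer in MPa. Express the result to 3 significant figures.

Spring index C = D/d = 12.2/0.89 = 13.7079
K_W = (4C−1)/(4C−4) + 0.615/C = 53.831/50.831 + 0.0449 = 1.1039
τ₀ = 8FD/(πd³) = 8·15.1·12.2/(π·0.89³) = 1473.76/2.2147 = 665.44 MPa
τ_max = K·τ₀ = 1.1039 × 665.44 = 734.56 MPa

735 MPa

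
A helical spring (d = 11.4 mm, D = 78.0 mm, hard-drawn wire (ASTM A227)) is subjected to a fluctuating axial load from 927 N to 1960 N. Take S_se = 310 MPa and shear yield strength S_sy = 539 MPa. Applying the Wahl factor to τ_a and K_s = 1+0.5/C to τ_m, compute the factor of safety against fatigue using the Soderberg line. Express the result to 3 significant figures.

1.52

C = D/d = 78.0/11.4 = 6.8421; K_W = (4C−1)/(4C−4)+0.615/C = 1.2183; K_s = 1+0.5/C = 1.0731
F_a = (F_max−F_min)/2 = 516.5 N; F_m = (F_max+F_min)/2 = 1443.5 N
τ_a = K_W·8F_aD/(πd³) = 1.2183 × 69.245 = 84.359 MPa
τ_m = K_s·8F_mD/(πd³) = 1.0731 × 193.52 = 207.67 MPa
Soderberg: 1/n_f = τ_a/S_se + τ_m/S_sy = 84.359/310 + 207.67/539 = 0.27213 + 0.38528 = 0.65741
n_f = 1/0.65741 = 1.521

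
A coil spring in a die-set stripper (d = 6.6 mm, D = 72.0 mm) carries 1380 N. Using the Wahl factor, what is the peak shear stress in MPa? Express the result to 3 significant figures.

996 MPa

Spring index C = D/d = 72.0/6.6 = 10.9091
K_W = (4C−1)/(4C−4) + 0.615/C = 42.636/39.636 + 0.0564 = 1.1321
τ₀ = 8FD/(πd³) = 8·1380·72.0/(π·6.6³) = 794880/903.2 = 880.08 MPa
τ_max = K·τ₀ = 1.1321 × 880.08 = 996.3 MPa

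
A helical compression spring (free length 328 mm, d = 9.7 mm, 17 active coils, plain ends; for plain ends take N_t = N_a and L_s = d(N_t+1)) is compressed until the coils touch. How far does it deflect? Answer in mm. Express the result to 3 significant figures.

153 mm

N_t = 17; L_s = 9.7·18 = 174.6 mm
δ_solid = L₀ − L_s = 328 − 174.6 = 153.4 mm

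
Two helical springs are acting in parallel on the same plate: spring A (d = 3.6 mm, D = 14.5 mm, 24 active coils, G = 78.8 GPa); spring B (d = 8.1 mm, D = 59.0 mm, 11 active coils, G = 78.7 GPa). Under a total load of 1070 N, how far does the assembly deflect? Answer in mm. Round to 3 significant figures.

k_A = Gd⁴/(8D³N_a) = (78.8×10³)(3.6⁴)/(8·14.5³·24) = 22.612 N/mm
k_B = Gd⁴/(8D³N_a) = (78.7×10³)(8.1⁴)/(8·59.0³·11) = 18.745 N/mm
Parallel: k_eq = 22.612 + 18.745 = 41.356 N/mm
δ = F/k_eq = 1070/41.356 = 25.873 mm

25.9 mm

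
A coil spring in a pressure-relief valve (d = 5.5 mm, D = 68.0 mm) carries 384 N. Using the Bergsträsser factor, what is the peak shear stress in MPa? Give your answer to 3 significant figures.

Spring index C = D/d = 68.0/5.5 = 12.3636
K_B = (4C+2)/(4C−3) = 51.455/46.455 = 1.1076
τ₀ = 8FD/(πd³) = 8·384·68.0/(π·5.5³) = 208896/522.68 = 399.66 MPa
τ_max = K·τ₀ = 1.1076 × 399.66 = 442.68 MPa

443 MPa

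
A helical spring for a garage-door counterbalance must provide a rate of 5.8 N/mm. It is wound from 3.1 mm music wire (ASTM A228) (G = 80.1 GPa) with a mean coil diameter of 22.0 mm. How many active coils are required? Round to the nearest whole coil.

N_a = Gd⁴/(8D³k) = (80.1×10³ × 3.1⁴)/(8 × 22.0³ × 5.8)
    = 7.3974e+06 / 494067 = 14.97 → 15 coils

15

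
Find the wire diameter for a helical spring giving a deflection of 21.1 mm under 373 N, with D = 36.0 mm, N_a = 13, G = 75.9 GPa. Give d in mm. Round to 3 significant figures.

5.80 mm

Required rate k = F/δ = 373/21.1 = 17.678 N/mm
d = (8D³N_a·k / G)^(1/4) = (8·36.0³·13·17.678 / (75.9×10³))^0.25
  = (1130.1)^0.25 = 5.7980 mm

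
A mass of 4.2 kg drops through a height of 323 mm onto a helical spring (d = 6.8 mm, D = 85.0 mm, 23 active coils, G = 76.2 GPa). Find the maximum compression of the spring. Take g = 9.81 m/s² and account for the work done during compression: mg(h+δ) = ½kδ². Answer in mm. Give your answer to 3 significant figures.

k = Gd⁴/(8D³N_a) = (76.2×10³)(6.8⁴)/(8·85.0³·23) = 1.4418 N/mm
W = mg = 4.2 × 9.81 = 41.202 N
½kδ² − Wδ − Wh = 0 → δ = (W + √(W² + 2kWh))/k
δ = (41.202 + √(1697.6 + 38376.6))/1.4418 = (41.202 + 200.19)/1.4418 = 167.42 mm

167 mm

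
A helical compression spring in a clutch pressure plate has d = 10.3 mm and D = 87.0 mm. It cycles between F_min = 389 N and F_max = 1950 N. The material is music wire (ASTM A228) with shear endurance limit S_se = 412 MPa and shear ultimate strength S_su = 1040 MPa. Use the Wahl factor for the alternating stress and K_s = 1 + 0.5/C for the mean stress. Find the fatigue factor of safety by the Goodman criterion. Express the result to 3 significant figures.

1.44

C = D/d = 87.0/10.3 = 8.4466; K_W = (4C−1)/(4C−4)+0.615/C = 1.1735; K_s = 1+0.5/C = 1.0592
F_a = (F_max−F_min)/2 = 780.5 N; F_m = (F_max+F_min)/2 = 1169.5 N
τ_a = K_W·8F_aD/(πd³) = 1.1735 × 158.24 = 185.7 MPa
τ_m = K_s·8F_mD/(πd³) = 1.0592 × 237.11 = 251.14 MPa
Goodman: 1/n_f = τ_a/S_se + τ_m/S_su = 185.7/412 + 251.14/1040 = 0.45073 + 0.24149 = 0.69222
n_f = 1/0.69222 = 1.445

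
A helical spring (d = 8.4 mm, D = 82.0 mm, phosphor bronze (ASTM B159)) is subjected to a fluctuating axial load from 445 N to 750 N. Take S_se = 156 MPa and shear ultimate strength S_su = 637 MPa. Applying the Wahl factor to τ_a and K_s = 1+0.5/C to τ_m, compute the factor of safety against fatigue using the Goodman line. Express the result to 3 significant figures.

1.35

C = D/d = 82.0/8.4 = 9.7619; K_W = (4C−1)/(4C−4)+0.615/C = 1.1486; K_s = 1+0.5/C = 1.0512
F_a = (F_max−F_min)/2 = 152.5 N; F_m = (F_max+F_min)/2 = 597.5 N
τ_a = K_W·8F_aD/(πd³) = 1.1486 × 53.726 = 61.71 MPa
τ_m = K_s·8F_mD/(πd³) = 1.0512 × 210.5 = 221.28 MPa
Goodman: 1/n_f = τ_a/S_se + τ_m/S_su = 61.71/156 + 221.28/637 = 0.39558 + 0.34738 = 0.74296
n_f = 1/0.74296 = 1.346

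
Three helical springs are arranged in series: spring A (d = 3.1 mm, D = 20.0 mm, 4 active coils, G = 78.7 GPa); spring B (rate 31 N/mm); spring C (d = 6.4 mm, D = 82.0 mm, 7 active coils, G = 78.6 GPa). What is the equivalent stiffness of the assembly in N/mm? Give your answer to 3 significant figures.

3.32 N/mm

k_A = Gd⁴/(8D³N_a) = (78.7×10³)(3.1⁴)/(8·20.0³·4) = 28.391 N/mm
k_C = Gd⁴/(8D³N_a) = (78.6×10³)(6.4⁴)/(8·82.0³·7) = 4.2708 N/mm
Series: 1/k_eq = 1/28.391 + 1/31 + 1/4.2708 = 0.30163; k_eq = 3.3154 N/mm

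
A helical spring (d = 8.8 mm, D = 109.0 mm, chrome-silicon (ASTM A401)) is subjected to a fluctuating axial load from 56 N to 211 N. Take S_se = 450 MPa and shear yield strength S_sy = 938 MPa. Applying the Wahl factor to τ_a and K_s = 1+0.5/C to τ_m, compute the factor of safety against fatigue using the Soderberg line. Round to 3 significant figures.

7.22

C = D/d = 109.0/8.8 = 12.3864; K_W = (4C−1)/(4C−4)+0.615/C = 1.1155; K_s = 1+0.5/C = 1.0404
F_a = (F_max−F_min)/2 = 77.5 N; F_m = (F_max+F_min)/2 = 133.5 N
τ_a = K_W·8F_aD/(πd³) = 1.1155 × 31.566 = 35.213 MPa
τ_m = K_s·8F_mD/(πd³) = 1.0404 × 54.375 = 56.57 MPa
Soderberg: 1/n_f = τ_a/S_se + τ_m/S_sy = 35.213/450 + 56.57/938 = 0.07825 + 0.06031 = 0.13856
n_f = 1/0.13856 = 7.217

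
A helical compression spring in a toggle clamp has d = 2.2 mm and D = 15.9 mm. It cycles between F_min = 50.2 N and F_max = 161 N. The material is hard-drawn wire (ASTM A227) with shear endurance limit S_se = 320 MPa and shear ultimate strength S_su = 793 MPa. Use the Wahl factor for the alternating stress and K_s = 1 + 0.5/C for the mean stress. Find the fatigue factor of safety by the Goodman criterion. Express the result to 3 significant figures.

0.749

C = D/d = 15.9/2.2 = 7.2273; K_W = (4C−1)/(4C−4)+0.615/C = 1.2055; K_s = 1+0.5/C = 1.0692
F_a = (F_max−F_min)/2 = 55.4 N; F_m = (F_max+F_min)/2 = 105.6 N
τ_a = K_W·8F_aD/(πd³) = 1.2055 × 210.66 = 253.96 MPa
τ_m = K_s·8F_mD/(πd³) = 1.0692 × 401.54 = 429.32 MPa
Goodman: 1/n_f = τ_a/S_se + τ_m/S_su = 253.96/320 + 429.32/793 = 0.79361 + 0.54139 = 1.335
n_f = 1/1.335 = 0.7491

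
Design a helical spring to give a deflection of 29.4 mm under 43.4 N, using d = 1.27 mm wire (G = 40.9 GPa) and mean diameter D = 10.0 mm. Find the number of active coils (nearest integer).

9

Required rate k = F/δ = 43.4/29.4 = 1.4762 N/mm
N_a = Gd⁴/(8D³k) = (40.9×10³ × 1.27⁴)/(8 × 10.0³ × 1.4762)
    = 106399 / 11809.5 = 9.01 → 9 coils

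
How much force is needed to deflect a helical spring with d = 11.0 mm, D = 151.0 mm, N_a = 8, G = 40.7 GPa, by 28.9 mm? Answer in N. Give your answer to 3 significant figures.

k = Gd⁴/(8D³N_a) = (40.7×10³)(11.0⁴)/(8·151.0³·8) = 2.7043 N/mm
F = k·δ = 2.7043 × 28.9 = 78.154 N

78.2 N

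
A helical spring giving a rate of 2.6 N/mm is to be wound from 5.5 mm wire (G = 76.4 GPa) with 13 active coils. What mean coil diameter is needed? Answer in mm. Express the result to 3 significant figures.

D = (Gd⁴/(8N_a·k))^(1/3) = (76.4×10³·5.5⁴/(8·13·2.6))^(1/3)
  = (258546)^(1/3) = 63.7058 mm

63.7 mm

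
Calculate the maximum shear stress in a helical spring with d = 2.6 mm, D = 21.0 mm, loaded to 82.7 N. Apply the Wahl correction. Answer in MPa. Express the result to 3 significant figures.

Spring index C = D/d = 21.0/2.6 = 8.0769
K_W = (4C−1)/(4C−4) + 0.615/C = 31.308/28.308 + 0.0761 = 1.1821
τ₀ = 8FD/(πd³) = 8·82.7·21.0/(π·2.6³) = 13893.6/55.217 = 251.62 MPa
τ_max = K·τ₀ = 1.1821 × 251.62 = 297.45 MPa

297 MPa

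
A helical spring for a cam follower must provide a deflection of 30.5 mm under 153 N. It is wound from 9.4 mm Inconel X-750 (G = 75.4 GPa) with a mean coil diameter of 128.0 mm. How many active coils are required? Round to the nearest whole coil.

7

Required rate k = F/δ = 153/30.5 = 5.0164 N/mm
N_a = Gd⁴/(8D³k) = (75.4×10³ × 9.4⁴)/(8 × 128.0³ × 5.0164)
    = 5.88685e+08 / 8.41611e+07 = 6.995 → 7 coils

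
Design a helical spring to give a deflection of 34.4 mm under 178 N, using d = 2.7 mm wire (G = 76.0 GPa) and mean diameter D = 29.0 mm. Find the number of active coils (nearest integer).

Required rate k = F/δ = 178/34.4 = 5.1744 N/mm
N_a = Gd⁴/(8D³k) = (76.0×10³ × 2.7⁴)/(8 × 29.0³ × 5.1744)
    = 4.03895e+06 / 1.00959e+06 = 4.001 → 4 coils

4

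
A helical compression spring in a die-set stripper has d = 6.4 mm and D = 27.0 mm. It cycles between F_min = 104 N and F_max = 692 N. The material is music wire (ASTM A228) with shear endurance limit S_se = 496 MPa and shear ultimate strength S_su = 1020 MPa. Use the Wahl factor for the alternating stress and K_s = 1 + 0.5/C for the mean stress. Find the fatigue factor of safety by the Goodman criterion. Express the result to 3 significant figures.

3.04

C = D/d = 27.0/6.4 = 4.2188; K_W = (4C−1)/(4C−4)+0.615/C = 1.3788; K_s = 1+0.5/C = 1.1185
F_a = (F_max−F_min)/2 = 294 N; F_m = (F_max+F_min)/2 = 398 N
τ_a = K_W·8F_aD/(πd³) = 1.3788 × 77.11 = 106.32 MPa
τ_m = K_s·8F_mD/(πd³) = 1.1185 × 104.39 = 116.76 MPa
Goodman: 1/n_f = τ_a/S_se + τ_m/S_su = 106.32/496 + 116.76/1020 = 0.21435 + 0.11447 = 0.32882
n_f = 1/0.32882 = 3.041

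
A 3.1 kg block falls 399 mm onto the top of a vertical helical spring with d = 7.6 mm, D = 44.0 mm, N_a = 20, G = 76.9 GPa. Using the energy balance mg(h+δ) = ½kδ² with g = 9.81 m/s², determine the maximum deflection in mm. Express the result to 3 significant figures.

k = Gd⁴/(8D³N_a) = (76.9×10³)(7.6⁴)/(8·44.0³·20) = 18.824 N/mm
W = mg = 3.1 × 9.81 = 30.411 N
½kδ² − Wδ − Wh = 0 → δ = (W + √(W² + 2kWh))/k
δ = (30.411 + √(924.83 + 456811))/18.824 = (30.411 + 676.56)/18.824 = 37.558 mm

37.6 mm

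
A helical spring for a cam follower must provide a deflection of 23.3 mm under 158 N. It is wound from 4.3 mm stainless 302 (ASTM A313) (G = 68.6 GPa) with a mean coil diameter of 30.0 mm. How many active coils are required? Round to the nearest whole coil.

Required rate k = F/δ = 158/23.3 = 6.7811 N/mm
N_a = Gd⁴/(8D³k) = (68.6×10³ × 4.3⁴)/(8 × 30.0³ × 6.7811)
    = 2.3453e+07 / 1.46472e+06 = 16.01 → 16 coils

16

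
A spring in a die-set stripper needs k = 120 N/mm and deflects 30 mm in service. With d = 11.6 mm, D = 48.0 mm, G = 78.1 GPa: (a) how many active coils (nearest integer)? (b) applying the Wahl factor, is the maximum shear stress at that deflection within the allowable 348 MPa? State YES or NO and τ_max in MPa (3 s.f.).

(a) 13 coils; (b) NO, τ_max = 401 MPa

N_a = Gd⁴/(8D³k) = (78.1×10³)(11.6⁴)/(8·48.0³·120) = 13.32 → N_a = 13
Actual rate k = Gd⁴/(8D³·13) = 122.95 N/mm
Working load F = kδ = 122.95·30 = 3688.5 N
C = 48.0/11.6 = 4.1379; K_W = (4C−1)/(4C−4)+0.615/C = 1.3876
τ_max = K_W·8FD/(πd³) = 1.3876·288.84 = 400.8 MPa
τ_max > 348 MPa → exceeds allowable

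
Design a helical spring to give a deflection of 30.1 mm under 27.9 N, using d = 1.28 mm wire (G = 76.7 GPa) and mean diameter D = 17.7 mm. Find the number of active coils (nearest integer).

Required rate k = F/δ = 27.9/30.1 = 0.92691 N/mm
N_a = Gd⁴/(8D³k) = (76.7×10³ × 1.28⁴)/(8 × 17.7³ × 0.92691)
    = 205890 / 41119.5 = 5.007 → 5 coils

5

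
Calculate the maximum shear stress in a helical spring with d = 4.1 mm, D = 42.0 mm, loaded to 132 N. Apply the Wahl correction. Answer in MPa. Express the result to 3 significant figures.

234 MPa

Spring index C = D/d = 42.0/4.1 = 10.2439
K_W = (4C−1)/(4C−4) + 0.615/C = 39.976/36.976 + 0.0600 = 1.1412
τ₀ = 8FD/(πd³) = 8·132·42.0/(π·4.1³) = 44352/216.52 = 204.84 MPa
τ_max = K·τ₀ = 1.1412 × 204.84 = 233.76 MPa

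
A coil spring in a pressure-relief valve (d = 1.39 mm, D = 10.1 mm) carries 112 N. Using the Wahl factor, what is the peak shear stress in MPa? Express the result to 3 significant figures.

1290 MPa

Spring index C = D/d = 10.1/1.39 = 7.2662
K_W = (4C−1)/(4C−4) + 0.615/C = 28.065/25.065 + 0.0846 = 1.2043
τ₀ = 8FD/(πd³) = 8·112·10.1/(π·1.39³) = 9049.6/8.4371 = 1072.6 MPa
τ_max = K·τ₀ = 1.2043 × 1072.6 = 1291.8 MPa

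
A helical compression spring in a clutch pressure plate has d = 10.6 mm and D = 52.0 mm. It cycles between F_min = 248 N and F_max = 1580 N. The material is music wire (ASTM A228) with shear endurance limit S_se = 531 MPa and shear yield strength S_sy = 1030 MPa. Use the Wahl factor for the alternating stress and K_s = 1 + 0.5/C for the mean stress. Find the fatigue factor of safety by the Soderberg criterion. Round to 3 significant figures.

C = D/d = 52.0/10.6 = 4.9057; K_W = (4C−1)/(4C−4)+0.615/C = 1.3174; K_s = 1+0.5/C = 1.1019
F_a = (F_max−F_min)/2 = 666 N; F_m = (F_max+F_min)/2 = 914 N
τ_a = K_W·8F_aD/(πd³) = 1.3174 × 74.046 = 97.547 MPa
τ_m = K_s·8F_mD/(πd³) = 1.1019 × 101.62 = 111.98 MPa
Soderberg: 1/n_f = τ_a/S_se + τ_m/S_sy = 97.547/531 + 111.98/1030 = 0.18371 + 0.10871 = 0.29242
n_f = 1/0.29242 = 3.42

3.42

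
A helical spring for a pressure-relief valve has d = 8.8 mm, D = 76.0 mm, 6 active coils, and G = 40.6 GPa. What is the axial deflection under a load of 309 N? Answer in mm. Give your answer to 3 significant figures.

26.7 mm

k = Gd⁴/(8D³N_a) = (40.6×10³)(8.8⁴)/(8·76.0³·6) = 11.555 N/mm
δ = F/k = 309 / 11.555 = 26.741 mm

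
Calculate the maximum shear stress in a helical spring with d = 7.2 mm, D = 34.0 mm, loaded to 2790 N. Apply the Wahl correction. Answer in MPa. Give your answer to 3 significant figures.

862 MPa

Spring index C = D/d = 34.0/7.2 = 4.7222
K_W = (4C−1)/(4C−4) + 0.615/C = 17.889/14.889 + 0.1302 = 1.3317
τ₀ = 8FD/(πd³) = 8·2790·34.0/(π·7.2³) = 758880/1172.6 = 647.18 MPa
τ_max = K·τ₀ = 1.3317 × 647.18 = 861.87 MPa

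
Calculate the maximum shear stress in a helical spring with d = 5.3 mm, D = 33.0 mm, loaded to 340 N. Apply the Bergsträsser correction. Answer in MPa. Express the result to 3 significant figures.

Spring index C = D/d = 33.0/5.3 = 6.2264
K_B = (4C+2)/(4C−3) = 26.906/21.906 = 1.2283
τ₀ = 8FD/(πd³) = 8·340·33.0/(π·5.3³) = 89760/467.71 = 191.91 MPa
τ_max = K·τ₀ = 1.2283 × 191.91 = 235.72 MPa

236 MPa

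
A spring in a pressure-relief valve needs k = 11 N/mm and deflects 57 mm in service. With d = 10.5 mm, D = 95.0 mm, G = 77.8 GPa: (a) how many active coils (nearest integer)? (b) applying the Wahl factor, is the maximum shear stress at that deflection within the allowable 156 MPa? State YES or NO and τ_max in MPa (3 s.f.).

N_a = Gd⁴/(8D³k) = (77.8×10³)(10.5⁴)/(8·95.0³·11) = 12.53 → N_a = 13
Actual rate k = Gd⁴/(8D³·13) = 10.606 N/mm
Working load F = kδ = 10.606·57 = 604.52 N
C = 95.0/10.5 = 9.0476; K_W = (4C−1)/(4C−4)+0.615/C = 1.1612
τ_max = K_W·8FD/(πd³) = 1.1612·126.33 = 146.69 MPa
τ_max ≤ 156 MPa → acceptable

(a) 13 coils; (b) YES, τ_max = 147 MPa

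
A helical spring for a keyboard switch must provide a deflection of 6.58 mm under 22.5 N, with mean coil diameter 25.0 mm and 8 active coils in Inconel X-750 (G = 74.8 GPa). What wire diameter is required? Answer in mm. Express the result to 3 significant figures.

2.60 mm

Required rate k = F/δ = 22.5/6.58 = 3.4195 N/mm
d = (8D³N_a·k / G)^(1/4) = (8·25.0³·8·3.4195 / (74.8×10³))^0.25
  = (45.715)^0.25 = 2.6002 mm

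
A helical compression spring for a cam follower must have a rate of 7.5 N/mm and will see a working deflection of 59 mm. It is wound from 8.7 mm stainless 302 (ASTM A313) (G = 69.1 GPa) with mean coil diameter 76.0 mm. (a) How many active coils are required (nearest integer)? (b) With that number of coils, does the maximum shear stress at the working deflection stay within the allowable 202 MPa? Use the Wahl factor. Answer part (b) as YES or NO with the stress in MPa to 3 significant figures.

N_a = Gd⁴/(8D³k) = (69.1×10³)(8.7⁴)/(8·76.0³·7.5) = 15.03 → N_a = 15
Actual rate k = Gd⁴/(8D³·15) = 7.5151 N/mm
Working load F = kδ = 7.5151·59 = 443.39 N
C = 76.0/8.7 = 8.7356; K_W = (4C−1)/(4C−4)+0.615/C = 1.1674
τ_max = K_W·8FD/(πd³) = 1.1674·130.31 = 152.12 MPa
τ_max ≤ 202 MPa → acceptable

(a) 15 coils; (b) YES, τ_max = 152 MPa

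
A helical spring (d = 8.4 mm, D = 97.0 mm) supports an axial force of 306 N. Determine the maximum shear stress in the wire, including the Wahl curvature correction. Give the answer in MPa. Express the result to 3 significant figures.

Spring index C = D/d = 97.0/8.4 = 11.5476
K_W = (4C−1)/(4C−4) + 0.615/C = 45.190/42.190 + 0.0533 = 1.1244
τ₀ = 8FD/(πd³) = 8·306·97.0/(π·8.4³) = 237456/1862 = 127.53 MPa
τ_max = K·τ₀ = 1.1244 × 127.53 = 143.38 MPa

143 MPa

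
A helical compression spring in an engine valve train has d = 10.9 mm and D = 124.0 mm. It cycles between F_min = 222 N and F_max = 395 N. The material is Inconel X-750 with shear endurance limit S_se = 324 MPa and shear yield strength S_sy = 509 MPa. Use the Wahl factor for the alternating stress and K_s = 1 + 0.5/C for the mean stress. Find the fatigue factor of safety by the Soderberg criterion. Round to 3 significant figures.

4.39

C = D/d = 124.0/10.9 = 11.3761; K_W = (4C−1)/(4C−4)+0.615/C = 1.1263; K_s = 1+0.5/C = 1.0440
F_a = (F_max−F_min)/2 = 86.5 N; F_m = (F_max+F_min)/2 = 308.5 N
τ_a = K_W·8F_aD/(πd³) = 1.1263 × 21.091 = 23.756 MPa
τ_m = K_s·8F_mD/(πd³) = 1.0440 × 75.221 = 78.527 MPa
Soderberg: 1/n_f = τ_a/S_se + τ_m/S_sy = 23.756/324 + 78.527/509 = 0.07332 + 0.15428 = 0.2276
n_f = 1/0.2276 = 4.394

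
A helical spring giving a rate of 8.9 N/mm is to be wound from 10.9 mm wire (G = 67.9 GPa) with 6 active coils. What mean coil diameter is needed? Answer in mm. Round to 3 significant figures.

D = (Gd⁴/(8N_a·k))^(1/3) = (67.9×10³·10.9⁴/(8·6·8.9))^(1/3)
  = (2.2436e+06)^(1/3) = 130.9126 mm

131 mm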